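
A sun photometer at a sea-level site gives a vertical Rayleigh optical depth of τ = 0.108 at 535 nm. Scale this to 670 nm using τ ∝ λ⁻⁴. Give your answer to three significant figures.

0.0439

τ(670 nm) = τ(535 nm) × (535/670)⁴ = 0.108 × (0.7985)⁴ = 0.108 × 0.4066 = 0.0439.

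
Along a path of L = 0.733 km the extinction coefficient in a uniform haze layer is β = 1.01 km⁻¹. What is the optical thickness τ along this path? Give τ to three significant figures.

0.740

τ = β·L = 1.01 × 0.733 = 0.7403.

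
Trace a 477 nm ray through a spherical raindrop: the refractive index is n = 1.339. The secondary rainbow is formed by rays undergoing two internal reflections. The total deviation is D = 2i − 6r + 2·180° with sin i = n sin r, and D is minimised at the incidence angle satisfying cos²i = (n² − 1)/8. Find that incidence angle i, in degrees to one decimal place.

cos²i = (1.339² − 1)/8 = (1.79292 − 1)/8 = 0.09912.
cos i = 0.31483, so i = 71.650°.

71.6°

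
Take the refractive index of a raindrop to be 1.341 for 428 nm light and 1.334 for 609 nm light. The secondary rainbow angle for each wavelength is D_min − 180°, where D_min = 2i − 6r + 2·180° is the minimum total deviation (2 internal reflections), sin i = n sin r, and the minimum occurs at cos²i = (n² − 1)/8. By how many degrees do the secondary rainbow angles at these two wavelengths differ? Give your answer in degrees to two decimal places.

1.81°

At 428 nm (n = 1.341): cos²i = 0.09979 → i = 71.586°, r = 45.034°, D_min = 232.966°, rainbow angle = 52.966°.
At 609 nm (n = 1.334): cos²i = 0.09744 → i = 71.810°, r = 45.411°, D_min = 231.153°, rainbow angle = 51.153°.
Angular width = |52.966° − 51.153°| = 1.813°.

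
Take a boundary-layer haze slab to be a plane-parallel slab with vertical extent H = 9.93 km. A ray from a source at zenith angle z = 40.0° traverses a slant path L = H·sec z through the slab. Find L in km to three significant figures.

sec z = 1/cos 40.0° = 1.3054.
L = 9.93 × 1.3054 = 12.963 km.

13.0 km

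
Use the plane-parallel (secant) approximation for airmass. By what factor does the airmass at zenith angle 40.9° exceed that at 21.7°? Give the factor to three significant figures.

X(40.9°)/X(21.7°) = sec 40.9° / sec 21.7° = cos 21.7° / cos 40.9° = 0.9291/0.7559 = 1.2292.

1.23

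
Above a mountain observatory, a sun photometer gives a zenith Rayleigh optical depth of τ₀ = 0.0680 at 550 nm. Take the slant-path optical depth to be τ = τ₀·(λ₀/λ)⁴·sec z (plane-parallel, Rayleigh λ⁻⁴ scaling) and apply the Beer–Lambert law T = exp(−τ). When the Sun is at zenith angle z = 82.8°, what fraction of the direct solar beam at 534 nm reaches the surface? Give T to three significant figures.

sec 82.8° = 7.9787.
τ = 0.0680 × (550/534)⁴ × 7.9787 = 0.0680 × 1.1253 × 7.9787 = 0.6106.
T = exp(−0.6106) = 0.5430.

0.543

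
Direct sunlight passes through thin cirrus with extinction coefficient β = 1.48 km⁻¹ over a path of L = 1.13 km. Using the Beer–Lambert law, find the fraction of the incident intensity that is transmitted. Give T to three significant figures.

τ = β·L = 1.48 × 1.13 = 1.6724.
T = exp(−1.6724) = 0.1878.

0.188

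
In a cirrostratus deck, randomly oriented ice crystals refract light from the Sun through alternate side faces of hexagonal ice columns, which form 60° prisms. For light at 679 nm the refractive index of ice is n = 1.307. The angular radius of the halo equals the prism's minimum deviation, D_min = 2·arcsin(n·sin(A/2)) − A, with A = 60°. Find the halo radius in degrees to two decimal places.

21.61°

n·sin(A/2) = 1.307 × sin 30° = 1.307 × 0.5000 = 0.6535.
D_min = 2·arcsin(0.6535) − 60° = 2 × 40.806° − 60° = 21.612°.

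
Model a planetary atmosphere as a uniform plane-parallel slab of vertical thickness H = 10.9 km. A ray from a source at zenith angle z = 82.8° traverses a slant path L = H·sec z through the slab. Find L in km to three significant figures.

sec z = 1/cos 82.8° = 7.9787.
L = 10.9 × 7.9787 = 86.968 km.

87.0 km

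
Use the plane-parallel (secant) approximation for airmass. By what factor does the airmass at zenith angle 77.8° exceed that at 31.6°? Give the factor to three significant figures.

X(77.8°)/X(31.6°) = sec 77.8° / sec 31.6° = cos 31.6° / cos 77.8° = 0.8517/0.2113 = 4.0304.

4.03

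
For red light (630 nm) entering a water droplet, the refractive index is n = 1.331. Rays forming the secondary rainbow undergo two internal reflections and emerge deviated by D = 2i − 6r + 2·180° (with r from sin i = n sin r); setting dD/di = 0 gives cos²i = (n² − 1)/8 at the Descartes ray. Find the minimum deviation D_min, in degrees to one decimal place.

cos²i = (1.77156 − 1)/8 = 0.09645; i = arccos(0.31056) = 71.907°.
sin r = sin 71.907°/1.331 = 0.71417; r = 45.575°.
D_min = 2·71.907° − 6·45.575° + 360° = 230.365°.

230.4°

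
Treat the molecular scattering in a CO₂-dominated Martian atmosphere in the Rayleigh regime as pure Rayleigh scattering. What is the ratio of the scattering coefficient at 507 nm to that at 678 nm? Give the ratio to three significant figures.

3.20

Rayleigh scattering ∝ λ⁻⁴, so the ratio of coefficients is the inverse fourth power of the wavelength ratio.
σ(507)/σ(678) = (678/507)⁴ = (1.3373)⁴ = 3.198.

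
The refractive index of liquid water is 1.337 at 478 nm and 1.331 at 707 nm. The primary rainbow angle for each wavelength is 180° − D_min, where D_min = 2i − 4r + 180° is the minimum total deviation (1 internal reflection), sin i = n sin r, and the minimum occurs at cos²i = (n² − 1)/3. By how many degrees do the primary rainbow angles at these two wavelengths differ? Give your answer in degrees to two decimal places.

0.87°

At 478 nm (n = 1.337): cos²i = 0.26252 → i = 59.178°, r = 39.964°, D_min = 138.500°, rainbow angle = 41.500°.
At 707 nm (n = 1.331): cos²i = 0.25719 → i = 59.527°, r = 40.356°, D_min = 137.630°, rainbow angle = 42.370°.
Angular width = |41.500° − 42.370°| = 0.870°.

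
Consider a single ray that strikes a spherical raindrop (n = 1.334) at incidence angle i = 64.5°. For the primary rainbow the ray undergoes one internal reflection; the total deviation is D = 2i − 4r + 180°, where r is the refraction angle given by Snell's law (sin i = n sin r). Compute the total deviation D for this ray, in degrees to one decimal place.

sin r = sin 64.5° / 1.334 = 0.9026/1.334 = 0.6766; r = 42.58°.
D = 2·64.5° − 4·42.58° + 180° = 129.00° − 170.31° + 180° = 138.69°.

138.7°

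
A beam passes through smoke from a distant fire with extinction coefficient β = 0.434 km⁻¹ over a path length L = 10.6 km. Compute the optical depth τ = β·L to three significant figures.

4.60

τ = β·L = 0.434 × 10.6 = 4.6004.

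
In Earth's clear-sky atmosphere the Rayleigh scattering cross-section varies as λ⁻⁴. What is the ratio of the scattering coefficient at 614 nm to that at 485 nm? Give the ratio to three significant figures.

0.389

Rayleigh scattering ∝ λ⁻⁴, so the ratio of coefficients is the inverse fourth power of the wavelength ratio.
σ(614)/σ(485) = (485/614)⁴ = (0.7899)⁴ = 0.3893.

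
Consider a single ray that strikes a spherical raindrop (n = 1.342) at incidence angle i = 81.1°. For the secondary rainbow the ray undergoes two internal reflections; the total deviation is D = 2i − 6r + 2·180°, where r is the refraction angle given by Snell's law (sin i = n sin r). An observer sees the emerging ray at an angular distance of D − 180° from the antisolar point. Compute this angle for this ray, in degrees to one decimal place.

sin r = sin 81.1° / 1.342 = 0.9880/1.342 = 0.7362; r = 47.41°.
D = 2·81.1° − 6·47.41° + 2·180° = 162.20° − 284.44° + 360° = 237.76°.
Angle from antisolar point = D − 180° = 57.76°.

57.8°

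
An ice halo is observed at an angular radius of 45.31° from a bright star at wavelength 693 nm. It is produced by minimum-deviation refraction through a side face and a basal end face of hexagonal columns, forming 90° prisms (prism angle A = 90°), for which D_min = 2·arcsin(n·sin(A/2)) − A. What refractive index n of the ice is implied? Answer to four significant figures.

Rearranging: n = sin((D_min + A)/2) / sin(A/2).
(D_min + A)/2 = (45.31° + 90°)/2 = 67.655°.
n = sin 67.655° / sin 45° = 0.9249 / 0.7071 = 1.3080.

1.308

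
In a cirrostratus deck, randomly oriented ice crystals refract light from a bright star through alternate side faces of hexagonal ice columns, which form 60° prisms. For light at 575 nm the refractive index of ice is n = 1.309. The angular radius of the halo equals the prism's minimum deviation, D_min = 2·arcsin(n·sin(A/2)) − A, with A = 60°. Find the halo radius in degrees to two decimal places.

21.76°

n·sin(A/2) = 1.309 × sin 30° = 1.309 × 0.5000 = 0.6545.
D_min = 2·arcsin(0.6545) − 60° = 2 × 40.882° − 60° = 21.763°.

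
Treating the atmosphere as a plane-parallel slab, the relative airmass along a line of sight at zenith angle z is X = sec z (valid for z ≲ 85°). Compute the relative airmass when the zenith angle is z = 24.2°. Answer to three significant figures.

X = sec z = 1/cos 24.2° = 1/0.9121 = 1.0963.

1.10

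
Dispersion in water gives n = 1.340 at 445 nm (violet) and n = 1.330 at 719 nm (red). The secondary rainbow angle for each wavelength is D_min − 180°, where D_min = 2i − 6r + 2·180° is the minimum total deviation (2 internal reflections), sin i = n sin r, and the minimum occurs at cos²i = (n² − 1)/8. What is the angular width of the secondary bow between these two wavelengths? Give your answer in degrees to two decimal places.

2.61°

At 445 nm (n = 1.340): cos²i = 0.09945 → i = 71.618°, r = 45.088°, D_min = 232.709°, rainbow angle = 52.709°.
At 719 nm (n = 1.330): cos²i = 0.09611 → i = 71.940°, r = 45.630°, D_min = 230.101°, rainbow angle = 50.101°.
Angular width = |52.709° − 50.101°| = 2.608°.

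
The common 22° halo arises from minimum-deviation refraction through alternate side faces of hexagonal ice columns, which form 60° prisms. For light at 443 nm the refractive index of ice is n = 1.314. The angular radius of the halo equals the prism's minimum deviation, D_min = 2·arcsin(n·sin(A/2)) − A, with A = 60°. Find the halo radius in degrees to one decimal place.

22.1°

n·sin(A/2) = 1.314 × sin 30° = 1.314 × 0.5000 = 0.6570.
D_min = 2·arcsin(0.6570) − 60° = 2 × 41.071° − 60° = 22.143°.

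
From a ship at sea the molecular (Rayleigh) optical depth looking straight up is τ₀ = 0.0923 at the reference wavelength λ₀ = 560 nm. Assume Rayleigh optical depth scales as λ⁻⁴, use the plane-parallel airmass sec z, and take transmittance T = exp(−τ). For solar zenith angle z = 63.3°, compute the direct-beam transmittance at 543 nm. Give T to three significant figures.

sec 63.3° = 2.2256.
τ = 0.0923 × (560/543)⁴ × 2.2256 = 0.0923 × 1.1312 × 2.2256 = 0.2324.
T = exp(−0.2324) = 0.7926.

0.793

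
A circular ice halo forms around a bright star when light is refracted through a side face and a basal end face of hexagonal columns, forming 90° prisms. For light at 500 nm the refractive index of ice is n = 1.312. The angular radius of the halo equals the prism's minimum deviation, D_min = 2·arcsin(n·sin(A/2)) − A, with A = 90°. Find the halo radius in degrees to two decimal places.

n·sin(A/2) = 1.312 × sin 45° = 1.312 × 0.7071 = 0.9277.
D_min = 2·arcsin(0.9277) − 90° = 2 × 68.083° − 90° = 46.166°.

46.17°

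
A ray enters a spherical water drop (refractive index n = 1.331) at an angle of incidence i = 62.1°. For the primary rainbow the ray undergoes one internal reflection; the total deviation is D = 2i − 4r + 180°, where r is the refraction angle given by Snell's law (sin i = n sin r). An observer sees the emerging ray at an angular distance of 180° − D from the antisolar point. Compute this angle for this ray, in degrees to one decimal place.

42.2°

sin r = sin 62.1° / 1.331 = 0.8838/1.331 = 0.6640; r = 41.60°.
D = 2·62.1° − 4·41.60° + 180° = 124.20° − 166.42° + 180° = 137.78°.
Angle from antisolar point = 180° − D = 42.22°.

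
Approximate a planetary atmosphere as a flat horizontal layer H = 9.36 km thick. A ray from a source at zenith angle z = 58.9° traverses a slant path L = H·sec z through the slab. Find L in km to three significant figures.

18.1 km

sec z = 1/cos 58.9° = 1.9360.
L = 9.36 × 1.9360 = 18.121 km.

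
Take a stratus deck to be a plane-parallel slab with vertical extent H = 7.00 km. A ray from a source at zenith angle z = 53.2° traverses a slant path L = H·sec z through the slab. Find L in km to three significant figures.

sec z = 1/cos 53.2° = 1.6694.
L = 7.00 × 1.6694 = 11.686 km.

11.7 km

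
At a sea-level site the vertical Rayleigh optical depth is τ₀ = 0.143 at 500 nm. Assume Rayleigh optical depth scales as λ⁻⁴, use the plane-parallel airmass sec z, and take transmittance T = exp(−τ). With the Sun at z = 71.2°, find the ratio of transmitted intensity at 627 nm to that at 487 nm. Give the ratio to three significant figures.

Airmass: sec 71.2° = 3.1030.
τ(627 nm) = 0.143 × (500/627)⁴ × 3.1030 = 0.143 × 0.4044 × 3.1030 = 0.1794.
τ(487 nm) = 0.143 × (500/487)⁴ × 3.1030 = 0.143 × 1.1111 × 3.1030 = 0.4930.
T(627)/T(487) = exp(τ_B − τ_A) = exp(0.3136) = 1.3683.

1.37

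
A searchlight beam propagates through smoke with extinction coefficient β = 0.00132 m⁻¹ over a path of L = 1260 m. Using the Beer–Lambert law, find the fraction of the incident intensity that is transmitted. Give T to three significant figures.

0.190

τ = β·L = 0.00132 × 1260 = 1.6632.
T = exp(−1.6632) = 0.1895.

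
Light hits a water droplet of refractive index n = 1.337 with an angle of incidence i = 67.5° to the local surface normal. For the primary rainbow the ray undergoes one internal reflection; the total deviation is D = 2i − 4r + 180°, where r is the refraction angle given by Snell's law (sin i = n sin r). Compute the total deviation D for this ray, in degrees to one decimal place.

sin r = sin 67.5° / 1.337 = 0.9239/1.337 = 0.6910; r = 43.71°.
D = 2·67.5° − 4·43.71° + 180° = 135.00° − 174.84° + 180° = 140.16°.

140.2°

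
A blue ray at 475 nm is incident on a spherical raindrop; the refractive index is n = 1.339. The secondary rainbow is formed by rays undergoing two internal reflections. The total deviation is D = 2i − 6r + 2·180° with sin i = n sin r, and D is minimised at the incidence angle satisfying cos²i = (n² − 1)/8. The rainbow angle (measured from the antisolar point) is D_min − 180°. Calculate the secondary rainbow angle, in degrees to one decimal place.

cos²i = (1.79292 − 1)/8 = 0.09912; i = arccos(0.31483) = 71.650°.
sin r = sin 71.650°/1.339 = 0.70885; r = 45.141°.
D_min = 2·71.650° − 6·45.141° + 360° = 232.451°.
Rainbow angle = D_min − 180° = 52.451°.

52.5°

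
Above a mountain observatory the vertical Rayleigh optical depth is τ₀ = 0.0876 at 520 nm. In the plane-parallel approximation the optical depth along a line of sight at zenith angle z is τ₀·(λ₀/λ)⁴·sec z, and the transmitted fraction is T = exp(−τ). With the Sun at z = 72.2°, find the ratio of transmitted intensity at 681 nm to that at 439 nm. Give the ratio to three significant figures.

Airmass: sec 72.2° = 3.2712.
τ(681 nm) = 0.0876 × (520/681)⁴ × 3.2712 = 0.0876 × 0.3400 × 3.2712 = 0.0974.
τ(439 nm) = 0.0876 × (520/439)⁴ × 3.2712 = 0.0876 × 1.9686 × 3.2712 = 0.5641.
T(681)/T(439) = exp(τ_B − τ_A) = exp(0.4667) = 1.5947.

1.59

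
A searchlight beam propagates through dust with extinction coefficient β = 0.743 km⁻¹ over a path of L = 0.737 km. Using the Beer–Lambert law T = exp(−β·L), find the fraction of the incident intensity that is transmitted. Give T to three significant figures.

0.578

τ = β·L = 0.743 × 0.737 = 0.5476.
T = exp(−0.5476) = 0.5783.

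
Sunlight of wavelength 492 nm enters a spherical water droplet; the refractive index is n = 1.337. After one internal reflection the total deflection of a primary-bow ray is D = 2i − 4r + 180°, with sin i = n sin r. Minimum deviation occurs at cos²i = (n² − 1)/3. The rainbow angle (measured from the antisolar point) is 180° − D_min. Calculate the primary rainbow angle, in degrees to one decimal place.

41.5°

cos²i = (1.78757 − 1)/3 = 0.26252; i = arccos(0.51237) = 59.178°.
sin r = sin 59.178°/1.337 = 0.64231; r = 39.964°.
D_min = 2·59.178° − 4·39.964° + 180° = 138.500°.
Rainbow angle = 180° − D_min = 41.500°.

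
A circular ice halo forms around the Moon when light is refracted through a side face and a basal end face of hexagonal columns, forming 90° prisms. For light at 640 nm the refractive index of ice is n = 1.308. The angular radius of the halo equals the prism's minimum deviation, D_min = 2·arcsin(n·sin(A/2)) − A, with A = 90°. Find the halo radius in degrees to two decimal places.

n·sin(A/2) = 1.308 × sin 45° = 1.308 × 0.7071 = 0.9249.
D_min = 2·arcsin(0.9249) − 90° = 2 × 67.653° − 90° = 45.305°.

45.31°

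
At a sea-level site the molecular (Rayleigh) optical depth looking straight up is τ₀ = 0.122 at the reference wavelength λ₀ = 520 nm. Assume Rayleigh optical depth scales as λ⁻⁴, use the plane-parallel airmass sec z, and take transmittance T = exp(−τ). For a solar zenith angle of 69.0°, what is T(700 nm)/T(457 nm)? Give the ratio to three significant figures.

Airmass: sec 69.0° = 2.7904.
τ(700 nm) = 0.122 × (520/700)⁴ × 2.7904 = 0.122 × 0.3045 × 2.7904 = 0.1037.
τ(457 nm) = 0.122 × (520/457)⁴ × 2.7904 = 0.122 × 1.6763 × 2.7904 = 0.5707.
T(700)/T(457) = exp(τ_B − τ_A) = exp(0.4670) = 1.5952.

1.60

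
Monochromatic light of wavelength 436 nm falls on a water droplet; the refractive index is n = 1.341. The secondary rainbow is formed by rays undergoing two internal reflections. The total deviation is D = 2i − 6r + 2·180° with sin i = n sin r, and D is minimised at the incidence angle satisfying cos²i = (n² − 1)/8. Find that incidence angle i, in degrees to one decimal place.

71.6°

cos²i = (1.341² − 1)/8 = (1.79828 − 1)/8 = 0.09979.
cos i = 0.31589, so i = 71.586°.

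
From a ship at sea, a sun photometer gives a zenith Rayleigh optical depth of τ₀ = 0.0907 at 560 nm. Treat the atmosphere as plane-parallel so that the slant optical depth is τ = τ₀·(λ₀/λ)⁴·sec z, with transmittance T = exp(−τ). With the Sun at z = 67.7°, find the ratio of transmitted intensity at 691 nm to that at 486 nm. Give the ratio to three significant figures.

1.37

Airmass: sec 67.7° = 2.6354.
τ(691 nm) = 0.0907 × (560/691)⁴ × 2.6354 = 0.0907 × 0.4314 × 2.6354 = 0.1031.
τ(486 nm) = 0.0907 × (560/486)⁴ × 2.6354 = 0.0907 × 1.7628 × 2.6354 = 0.4214.
T(691)/T(486) = exp(τ_B − τ_A) = exp(0.3183) = 1.3747.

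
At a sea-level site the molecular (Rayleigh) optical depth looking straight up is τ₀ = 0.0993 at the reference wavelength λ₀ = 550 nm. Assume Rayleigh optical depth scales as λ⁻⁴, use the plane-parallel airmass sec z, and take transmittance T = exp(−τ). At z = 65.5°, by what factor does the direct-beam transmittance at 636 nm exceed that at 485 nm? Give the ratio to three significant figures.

Airmass: sec 65.5° = 2.4114.
τ(636 nm) = 0.0993 × (550/636)⁴ × 2.4114 = 0.0993 × 0.5593 × 2.4114 = 0.1339.
τ(485 nm) = 0.0993 × (550/485)⁴ × 2.4114 = 0.0993 × 1.6538 × 2.4114 = 0.3960.
T(636)/T(485) = exp(τ_B − τ_A) = exp(0.2621) = 1.2996.

1.30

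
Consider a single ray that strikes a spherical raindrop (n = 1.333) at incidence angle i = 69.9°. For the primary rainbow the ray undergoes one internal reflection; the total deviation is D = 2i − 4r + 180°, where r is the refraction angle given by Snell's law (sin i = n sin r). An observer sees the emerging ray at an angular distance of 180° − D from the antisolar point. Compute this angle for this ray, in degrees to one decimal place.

39.4°

sin r = sin 69.9° / 1.333 = 0.9391/1.333 = 0.7045; r = 44.79°.
D = 2·69.9° − 4·44.79° + 180° = 139.80° − 179.16° + 180° = 140.64°.
Angle from antisolar point = 180° − D = 39.36°.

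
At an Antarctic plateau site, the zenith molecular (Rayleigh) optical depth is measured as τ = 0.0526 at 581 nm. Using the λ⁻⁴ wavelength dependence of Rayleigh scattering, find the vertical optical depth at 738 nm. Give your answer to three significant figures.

0.0202

τ(738 nm) = τ(581 nm) × (581/738)⁴ = 0.0526 × (0.7873)⁴ = 0.0526 × 0.3841 = 0.0202.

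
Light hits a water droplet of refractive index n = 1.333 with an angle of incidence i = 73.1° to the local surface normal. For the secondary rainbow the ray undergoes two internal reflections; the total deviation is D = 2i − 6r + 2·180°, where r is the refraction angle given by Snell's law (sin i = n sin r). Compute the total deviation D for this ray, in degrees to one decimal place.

sin r = sin 73.1° / 1.333 = 0.9568/1.333 = 0.7178; r = 45.87°.
D = 2·73.1° − 6·45.87° + 2·180° = 146.20° − 275.23° + 360° = 230.97°.

231.0°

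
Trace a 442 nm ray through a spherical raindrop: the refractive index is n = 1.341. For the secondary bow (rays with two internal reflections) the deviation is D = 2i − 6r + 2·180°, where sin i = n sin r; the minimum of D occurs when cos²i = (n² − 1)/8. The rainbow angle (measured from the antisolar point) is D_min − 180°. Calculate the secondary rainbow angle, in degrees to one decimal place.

cos²i = (1.79828 − 1)/8 = 0.09979; i = arccos(0.31589) = 71.586°.
sin r = sin 71.586°/1.341 = 0.70753; r = 45.034°.
D_min = 2·71.586° − 6·45.034° + 360° = 232.966°.
Rainbow angle = D_min − 180° = 52.966°.

53.0°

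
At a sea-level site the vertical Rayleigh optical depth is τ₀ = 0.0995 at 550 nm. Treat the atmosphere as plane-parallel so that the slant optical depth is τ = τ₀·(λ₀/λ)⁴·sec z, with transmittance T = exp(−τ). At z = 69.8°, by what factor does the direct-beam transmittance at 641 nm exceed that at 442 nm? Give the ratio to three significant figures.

Airmass: sec 69.8° = 2.8960.
τ(641 nm) = 0.0995 × (550/641)⁴ × 2.8960 = 0.0995 × 0.5420 × 2.8960 = 0.1562.
τ(442 nm) = 0.0995 × (550/442)⁴ × 2.8960 = 0.0995 × 2.3975 × 2.8960 = 0.6909.
T(641)/T(442) = exp(τ_B − τ_A) = exp(0.5347) = 1.7069.

1.71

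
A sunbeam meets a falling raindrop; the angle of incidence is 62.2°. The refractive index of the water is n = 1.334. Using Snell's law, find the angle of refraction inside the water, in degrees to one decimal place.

41.5°

Snell: sin θ_r = sin θ_i / n = sin 62.2° / 1.334 = 0.8846 / 1.334 = 0.6631.
θ_r = arcsin(0.6631) = 41.54°.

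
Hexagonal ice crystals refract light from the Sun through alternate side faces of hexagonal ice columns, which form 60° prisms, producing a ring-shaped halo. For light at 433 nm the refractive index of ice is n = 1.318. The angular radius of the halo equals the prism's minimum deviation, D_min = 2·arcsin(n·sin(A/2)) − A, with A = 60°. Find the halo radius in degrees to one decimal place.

22.4°

n·sin(A/2) = 1.318 × sin 30° = 1.318 × 0.5000 = 0.6590.
D_min = 2·arcsin(0.6590) − 60° = 2 × 41.224° − 60° = 22.447°.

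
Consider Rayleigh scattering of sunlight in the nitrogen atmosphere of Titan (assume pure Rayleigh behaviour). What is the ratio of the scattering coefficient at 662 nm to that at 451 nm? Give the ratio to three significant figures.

Rayleigh scattering ∝ λ⁻⁴, so the ratio of coefficients is the inverse fourth power of the wavelength ratio.
σ(662)/σ(451) = (451/662)⁴ = (0.6813)⁴ = 0.2154.

0.215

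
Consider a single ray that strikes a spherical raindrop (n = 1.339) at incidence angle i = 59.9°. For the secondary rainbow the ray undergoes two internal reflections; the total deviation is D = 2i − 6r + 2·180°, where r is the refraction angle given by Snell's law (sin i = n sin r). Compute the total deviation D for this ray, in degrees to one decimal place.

sin r = sin 59.9° / 1.339 = 0.8652/1.339 = 0.6461; r = 40.25°.
D = 2·59.9° − 6·40.25° + 2·180° = 119.80° − 241.50° + 360° = 238.30°.

238.3°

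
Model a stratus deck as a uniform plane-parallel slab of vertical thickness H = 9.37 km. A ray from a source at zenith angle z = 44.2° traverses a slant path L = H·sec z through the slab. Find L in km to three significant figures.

sec z = 1/cos 44.2° = 1.3949.
L = 9.37 × 1.3949 = 13.070 km.

13.1 km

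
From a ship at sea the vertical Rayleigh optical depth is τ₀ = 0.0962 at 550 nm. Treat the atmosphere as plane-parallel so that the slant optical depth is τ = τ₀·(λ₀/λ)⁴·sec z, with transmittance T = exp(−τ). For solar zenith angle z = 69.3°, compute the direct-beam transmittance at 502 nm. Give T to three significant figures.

sec 69.3° = 2.8291.
τ = 0.0962 × (550/502)⁴ × 2.8291 = 0.0962 × 1.4409 × 2.8291 = 0.3922.
T = exp(−0.3922) = 0.6756.

0.676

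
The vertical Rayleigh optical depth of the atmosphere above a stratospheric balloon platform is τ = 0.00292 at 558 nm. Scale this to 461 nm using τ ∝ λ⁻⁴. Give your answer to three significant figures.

0.00627

τ(461 nm) = τ(558 nm) × (558/461)⁴ = 0.00292 × (1.2104)⁴ = 0.00292 × 2.1465 = 0.0063.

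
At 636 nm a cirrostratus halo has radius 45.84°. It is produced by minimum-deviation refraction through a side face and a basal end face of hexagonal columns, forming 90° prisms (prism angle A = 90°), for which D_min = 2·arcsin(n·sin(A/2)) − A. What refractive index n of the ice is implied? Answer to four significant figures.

Rearranging: n = sin((D_min + A)/2) / sin(A/2).
(D_min + A)/2 = (45.84° + 90°)/2 = 67.920°.
n = sin 67.920° / sin 45° = 0.9267 / 0.7071 = 1.3105.

1.310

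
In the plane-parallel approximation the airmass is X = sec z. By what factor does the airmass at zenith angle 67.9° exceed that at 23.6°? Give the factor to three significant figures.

X(67.9°)/X(23.6°) = sec 67.9° / sec 23.6° = cos 23.6° / cos 67.9° = 0.9164/0.3762 = 2.4357.

2.44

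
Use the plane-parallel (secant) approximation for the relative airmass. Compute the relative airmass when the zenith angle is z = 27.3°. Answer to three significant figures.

X = sec z = 1/cos 27.3° = 1/0.8886 = 1.1253.

1.13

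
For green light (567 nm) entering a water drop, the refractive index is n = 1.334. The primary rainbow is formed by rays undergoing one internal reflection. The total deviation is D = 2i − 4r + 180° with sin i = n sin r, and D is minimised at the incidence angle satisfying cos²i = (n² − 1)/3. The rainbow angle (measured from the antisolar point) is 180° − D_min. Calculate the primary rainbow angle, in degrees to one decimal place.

41.9°

cos²i = (1.77956 − 1)/3 = 0.25985; i = arccos(0.50976) = 59.352°.
sin r = sin 59.352°/1.334 = 0.64492; r = 40.159°.
D_min = 2·59.352° − 4·40.159° + 180° = 138.067°.
Rainbow angle = 180° − D_min = 41.933°.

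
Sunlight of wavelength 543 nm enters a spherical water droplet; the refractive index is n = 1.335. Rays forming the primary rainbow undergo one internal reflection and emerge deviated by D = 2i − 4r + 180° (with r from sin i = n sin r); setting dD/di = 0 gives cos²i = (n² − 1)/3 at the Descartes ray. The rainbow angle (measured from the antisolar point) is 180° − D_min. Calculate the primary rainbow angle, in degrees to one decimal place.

41.8°

cos²i = (1.78222 − 1)/3 = 0.26074; i = arccos(0.51063) = 59.294°.
sin r = sin 59.294°/1.335 = 0.64405; r = 40.094°.
D_min = 2·59.294° − 4·40.094° + 180° = 138.212°.
Rainbow angle = 180° − D_min = 41.788°.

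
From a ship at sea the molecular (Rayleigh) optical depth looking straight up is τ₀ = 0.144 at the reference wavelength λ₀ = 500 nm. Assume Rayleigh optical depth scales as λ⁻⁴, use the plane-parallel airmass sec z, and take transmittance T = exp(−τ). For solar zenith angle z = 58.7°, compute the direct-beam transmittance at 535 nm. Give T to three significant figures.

0.809

sec 58.7° = 1.9249.
τ = 0.144 × (500/535)⁴ × 1.9249 = 0.144 × 0.7629 × 1.9249 = 0.2115.
T = exp(−0.2115) = 0.8094.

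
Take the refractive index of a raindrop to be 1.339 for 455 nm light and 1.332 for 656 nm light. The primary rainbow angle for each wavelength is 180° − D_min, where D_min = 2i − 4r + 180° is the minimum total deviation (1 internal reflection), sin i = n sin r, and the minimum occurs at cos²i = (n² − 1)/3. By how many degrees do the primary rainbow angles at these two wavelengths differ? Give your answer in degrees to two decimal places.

1.01°

At 455 nm (n = 1.339): cos²i = 0.26431 → i = 59.062°, r = 39.834°, D_min = 138.786°, rainbow angle = 41.214°.
At 656 nm (n = 1.332): cos²i = 0.25807 → i = 59.469°, r = 40.290°, D_min = 137.776°, rainbow angle = 42.224°.
Angular width = |41.214° − 42.224°| = 1.010°.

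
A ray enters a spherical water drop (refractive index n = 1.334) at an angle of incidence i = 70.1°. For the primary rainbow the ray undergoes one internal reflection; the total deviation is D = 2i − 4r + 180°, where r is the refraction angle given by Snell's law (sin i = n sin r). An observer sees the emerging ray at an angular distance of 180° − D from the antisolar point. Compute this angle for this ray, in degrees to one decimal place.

sin r = sin 70.1° / 1.334 = 0.9403/1.334 = 0.7049; r = 44.82°.
D = 2·70.1° − 4·44.82° + 180° = 140.20° − 179.27° + 180° = 140.93°.
Angle from antisolar point = 180° − D = 39.07°.

39.1°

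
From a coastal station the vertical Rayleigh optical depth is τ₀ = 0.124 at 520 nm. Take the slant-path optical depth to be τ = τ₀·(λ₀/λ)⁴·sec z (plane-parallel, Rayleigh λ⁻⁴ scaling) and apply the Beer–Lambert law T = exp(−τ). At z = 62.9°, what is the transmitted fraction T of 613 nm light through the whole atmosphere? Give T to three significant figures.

sec 62.9° = 2.1952.
τ = 0.124 × (520/613)⁴ × 2.1952 = 0.124 × 0.5178 × 2.1952 = 0.1409.
T = exp(−0.1409) = 0.8685.

0.869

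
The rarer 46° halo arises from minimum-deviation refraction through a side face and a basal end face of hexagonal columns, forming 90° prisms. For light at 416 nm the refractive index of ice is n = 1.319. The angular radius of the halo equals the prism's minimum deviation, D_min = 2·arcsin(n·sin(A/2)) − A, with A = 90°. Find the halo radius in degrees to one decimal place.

47.7°

n·sin(A/2) = 1.319 × sin 45° = 1.319 × 0.7071 = 0.9327.
D_min = 2·arcsin(0.9327) − 90° = 2 × 68.856° − 90° = 47.711°.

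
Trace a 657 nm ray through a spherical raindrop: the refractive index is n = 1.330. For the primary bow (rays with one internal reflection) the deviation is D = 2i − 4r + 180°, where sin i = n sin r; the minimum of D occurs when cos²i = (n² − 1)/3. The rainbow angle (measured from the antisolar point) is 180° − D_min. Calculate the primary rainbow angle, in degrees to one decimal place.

cos²i = (1.76890 − 1)/3 = 0.25630; i = arccos(0.50626) = 59.585°.
sin r = sin 59.585°/1.330 = 0.64841; r = 40.422°.
D_min = 2·59.585° − 4·40.422° + 180° = 137.484°.
Rainbow angle = 180° − D_min = 42.516°.

42.5°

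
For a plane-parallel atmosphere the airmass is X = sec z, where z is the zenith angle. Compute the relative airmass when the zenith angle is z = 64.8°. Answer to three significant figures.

X = sec z = 1/cos 64.8° = 1/0.4258 = 2.3486.

2.35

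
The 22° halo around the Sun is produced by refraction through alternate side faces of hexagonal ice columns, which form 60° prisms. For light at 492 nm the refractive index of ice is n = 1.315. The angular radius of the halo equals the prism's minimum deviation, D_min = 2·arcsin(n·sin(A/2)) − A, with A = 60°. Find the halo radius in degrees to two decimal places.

n·sin(A/2) = 1.315 × sin 30° = 1.315 × 0.5000 = 0.6575.
D_min = 2·arcsin(0.6575) − 60° = 2 × 41.109° − 60° = 22.219°.

22.22°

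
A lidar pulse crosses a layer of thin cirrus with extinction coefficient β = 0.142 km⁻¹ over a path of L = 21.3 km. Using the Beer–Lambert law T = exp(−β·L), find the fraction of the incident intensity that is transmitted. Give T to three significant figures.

0.0486

τ = β·L = 0.142 × 21.3 = 3.0246.
T = exp(−3.0246) = 0.0486.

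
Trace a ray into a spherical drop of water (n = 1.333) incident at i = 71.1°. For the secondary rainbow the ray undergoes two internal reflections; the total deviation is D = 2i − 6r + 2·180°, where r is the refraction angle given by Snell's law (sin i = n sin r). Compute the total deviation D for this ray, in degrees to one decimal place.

230.9°

sin r = sin 71.1° / 1.333 = 0.9461/1.333 = 0.7097; r = 45.21°.
D = 2·71.1° − 6·45.21° + 2·180° = 142.20° − 271.28° + 360° = 230.92°.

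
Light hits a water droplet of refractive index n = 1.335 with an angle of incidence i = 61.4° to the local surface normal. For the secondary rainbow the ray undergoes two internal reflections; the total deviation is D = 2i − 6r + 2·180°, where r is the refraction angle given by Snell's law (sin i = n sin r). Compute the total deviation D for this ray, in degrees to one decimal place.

sin r = sin 61.4° / 1.335 = 0.8780/1.335 = 0.6577; r = 41.12°.
D = 2·61.4° − 6·41.12° + 2·180° = 122.80° − 246.73° + 360° = 236.07°.

236.1°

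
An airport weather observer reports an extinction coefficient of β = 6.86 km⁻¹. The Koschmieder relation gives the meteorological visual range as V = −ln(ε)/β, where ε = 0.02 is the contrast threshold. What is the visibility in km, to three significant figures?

V = −ln(0.02) / 6.86 = 3.912 / 6.86 = 0.5703 km.

0.570 km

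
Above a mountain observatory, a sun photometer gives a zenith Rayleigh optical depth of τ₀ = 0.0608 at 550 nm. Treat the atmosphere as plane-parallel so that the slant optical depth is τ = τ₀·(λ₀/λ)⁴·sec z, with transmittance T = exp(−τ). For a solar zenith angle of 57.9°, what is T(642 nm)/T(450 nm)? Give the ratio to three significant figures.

Airmass: sec 57.9° = 1.8818.
τ(642 nm) = 0.0608 × (550/642)⁴ × 1.8818 = 0.0608 × 0.5387 × 1.8818 = 0.0616.
τ(450 nm) = 0.0608 × (550/450)⁴ × 1.8818 = 0.0608 × 2.2315 × 1.8818 = 0.2553.
T(642)/T(450) = exp(τ_B − τ_A) = exp(0.1937) = 1.2137.

1.21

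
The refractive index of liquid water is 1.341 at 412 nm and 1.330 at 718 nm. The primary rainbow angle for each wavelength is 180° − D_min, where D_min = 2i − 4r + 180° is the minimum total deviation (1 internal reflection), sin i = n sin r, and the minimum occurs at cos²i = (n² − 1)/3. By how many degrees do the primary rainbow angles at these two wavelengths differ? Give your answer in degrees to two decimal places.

At 412 nm (n = 1.341): cos²i = 0.26609 → i = 58.946°, r = 39.705°, D_min = 139.071°, rainbow angle = 40.929°.
At 718 nm (n = 1.330): cos²i = 0.25630 → i = 59.585°, r = 40.422°, D_min = 137.484°, rainbow angle = 42.516°.
Angular width = |40.929° − 42.516°| = 1.588°.

1.59°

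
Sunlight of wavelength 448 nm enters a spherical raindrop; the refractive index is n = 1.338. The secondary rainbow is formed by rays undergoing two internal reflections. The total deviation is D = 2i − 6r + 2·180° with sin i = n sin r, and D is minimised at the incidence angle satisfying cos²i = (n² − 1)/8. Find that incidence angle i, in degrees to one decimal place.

cos²i = (1.338² − 1)/8 = (1.79024 − 1)/8 = 0.09878.
cos i = 0.31429, so i = 71.682°.

71.7°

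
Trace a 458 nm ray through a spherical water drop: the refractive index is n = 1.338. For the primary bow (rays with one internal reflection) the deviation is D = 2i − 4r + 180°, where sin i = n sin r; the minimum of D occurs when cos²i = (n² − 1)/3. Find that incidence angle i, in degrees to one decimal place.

59.1°

cos²i = (1.338² − 1)/3 = (1.79024 − 1)/3 = 0.26341.
cos i = 0.51324, so i = 59.120°.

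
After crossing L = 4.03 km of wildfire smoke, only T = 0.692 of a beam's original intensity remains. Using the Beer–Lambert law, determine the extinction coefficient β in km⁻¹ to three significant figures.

0.0914 km⁻¹

Beer–Lambert: T = exp(−βL) ⇒ β = −ln(T)/L = −ln(0.692)/4.03 = 0.3682/4.03 = 0.09136 km⁻¹.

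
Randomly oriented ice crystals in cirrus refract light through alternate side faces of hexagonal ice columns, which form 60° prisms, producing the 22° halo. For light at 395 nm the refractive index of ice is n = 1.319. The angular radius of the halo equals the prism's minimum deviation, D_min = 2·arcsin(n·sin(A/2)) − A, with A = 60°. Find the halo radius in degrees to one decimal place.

n·sin(A/2) = 1.319 × sin 30° = 1.319 × 0.5000 = 0.6595.
D_min = 2·arcsin(0.6595) − 60° = 2 × 41.262° − 60° = 22.524°.

22.5°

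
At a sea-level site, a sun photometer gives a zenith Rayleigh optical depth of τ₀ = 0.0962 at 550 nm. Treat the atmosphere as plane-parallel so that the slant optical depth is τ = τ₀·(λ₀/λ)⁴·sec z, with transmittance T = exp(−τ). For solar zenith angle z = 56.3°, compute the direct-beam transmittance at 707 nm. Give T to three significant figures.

sec 56.3° = 1.8023.
τ = 0.0962 × (550/707)⁴ × 1.8023 = 0.0962 × 0.3662 × 1.8023 = 0.0635.
T = exp(−0.0635) = 0.9385.

0.938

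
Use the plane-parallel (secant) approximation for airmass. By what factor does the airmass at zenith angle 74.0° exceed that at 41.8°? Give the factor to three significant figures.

X(74.0°)/X(41.8°) = sec 74.0° / sec 41.8° = cos 41.8° / cos 74.0° = 0.7455/0.2756 = 2.7046.

2.70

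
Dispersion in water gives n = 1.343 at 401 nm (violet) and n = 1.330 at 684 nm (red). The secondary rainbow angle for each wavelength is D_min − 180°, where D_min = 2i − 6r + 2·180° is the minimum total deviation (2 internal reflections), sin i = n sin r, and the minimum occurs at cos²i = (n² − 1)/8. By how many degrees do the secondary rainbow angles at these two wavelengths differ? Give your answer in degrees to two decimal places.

3.38°

At 401 nm (n = 1.343): cos²i = 0.10046 → i = 71.522°, r = 44.928°, D_min = 233.478°, rainbow angle = 53.478°.
At 684 nm (n = 1.330): cos²i = 0.09611 → i = 71.940°, r = 45.630°, D_min = 230.101°, rainbow angle = 50.101°.
Angular width = |53.478° − 50.101°| = 3.377°.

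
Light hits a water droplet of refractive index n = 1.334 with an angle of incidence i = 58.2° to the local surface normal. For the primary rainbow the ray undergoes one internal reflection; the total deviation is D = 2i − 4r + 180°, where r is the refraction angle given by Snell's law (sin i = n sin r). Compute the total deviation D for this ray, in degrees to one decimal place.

sin r = sin 58.2° / 1.334 = 0.8499/1.334 = 0.6371; r = 39.58°.
D = 2·58.2° − 4·39.58° + 180° = 116.40° − 158.30° + 180° = 138.10°.

138.1°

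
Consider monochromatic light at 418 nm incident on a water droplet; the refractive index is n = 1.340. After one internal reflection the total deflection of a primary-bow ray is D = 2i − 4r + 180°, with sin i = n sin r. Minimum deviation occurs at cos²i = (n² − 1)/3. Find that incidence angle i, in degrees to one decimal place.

59.0°

cos²i = (1.340² − 1)/3 = (1.79560 − 1)/3 = 0.26520.
cos i = 0.51498, so i = 59.004°.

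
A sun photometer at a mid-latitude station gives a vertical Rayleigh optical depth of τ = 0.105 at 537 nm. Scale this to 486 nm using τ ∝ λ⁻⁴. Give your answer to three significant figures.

τ(486 nm) = τ(537 nm) × (537/486)⁴ = 0.105 × (1.1049)⁴ = 0.105 × 1.4906 = 0.1565.

0.157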